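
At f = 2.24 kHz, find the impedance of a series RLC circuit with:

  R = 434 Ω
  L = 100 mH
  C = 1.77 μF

Step 1 — Angular frequency: ω = 2π·f = 2π·2240 = 1.407e+04 rad/s.
Step 2 — Component impedances:
  R: Z = R = 434 Ω
  L: Z = jωL = j·1.407e+04·0.1 = 0 + j1407 Ω
  C: Z = 1/(jωC) = -j/(ω·C) = 0 - j40.14 Ω
Step 3 — Series combination: Z_total = R + L + C = 434 + j1367 Ω = 1435∠72.4° Ω.

Z = 434 + j1367 Ω = 1435∠72.4° Ω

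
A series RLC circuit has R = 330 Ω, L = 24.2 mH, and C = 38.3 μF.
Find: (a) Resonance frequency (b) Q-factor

Step 1 — Resonance condition Im(Z)=0 gives ω₀ = 1/√(LC).
Step 2 — ω₀ = 1/√(0.0242·3.83e-05) = 1039 rad/s.
Step 3 — f₀ = ω₀/(2π) = 165.3 Hz.
Step 4 — Series Q: Q = ω₀L/R = 1039·0.0242/330 = 0.07617.

(a) f₀ = 165.3 Hz  (b) Q = 0.07617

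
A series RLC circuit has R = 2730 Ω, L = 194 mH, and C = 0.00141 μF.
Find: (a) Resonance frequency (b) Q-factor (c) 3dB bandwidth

Step 1 — Resonance condition Im(Z)=0 gives ω₀ = 1/√(LC).
Step 2 — ω₀ = 1/√(0.194·1.41e-09) = 6.046e+04 rad/s.
Step 3 — f₀ = ω₀/(2π) = 9623 Hz.
Step 4 — Series Q: Q = ω₀L/R = 6.046e+04·0.194/2730 = 4.297.
Step 5 — 3dB bandwidth: Δω = ω₀/Q = 1.407e+04 rad/s; BW = Δω/(2π) = 2240 Hz.

(a) f₀ = 9623 Hz  (b) Q = 4.297  (c) BW = 2240 Hz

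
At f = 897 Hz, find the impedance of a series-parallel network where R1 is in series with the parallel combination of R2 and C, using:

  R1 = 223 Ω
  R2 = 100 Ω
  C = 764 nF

Step 1 — Angular frequency: ω = 2π·f = 2π·897 = 5636 rad/s.
Step 2 — Component impedances:
  R1: Z = R = 223 Ω
  R2: Z = R = 100 Ω
  C: Z = 1/(jωC) = -j/(ω·C) = 0 - j232.2 Ω
Step 3 — Parallel branch: R2 || C = 1/(1/R2 + 1/C) = 84.36 - j36.32 Ω.
Step 4 — Series with R1: Z_total = R1 + (R2 || C) = 307.4 - j36.32 Ω = 309.5∠-6.7° Ω.

Z = 307.4 - j36.32 Ω = 309.5∠-6.7° Ω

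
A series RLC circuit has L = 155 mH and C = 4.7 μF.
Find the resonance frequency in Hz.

Step 1 — Resonance condition Im(Z)=0 gives ω₀ = 1/√(LC).
Step 2 — ω₀ = 1/√(0.155·4.7e-06) = 1172 rad/s.
Step 3 — f₀ = ω₀/(2π) = 186.5 Hz.

f₀ = 186.5 Hz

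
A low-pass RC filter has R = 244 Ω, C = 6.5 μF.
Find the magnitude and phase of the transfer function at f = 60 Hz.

Step 1 — Angular frequency: ω = 2π·60 = 377 rad/s.
Step 2 — Transfer function: H(jω) = 1/(1 + jωRC).
Step 3 — Denominator: 1 + jωRC = 1 + j·377·244·6.5e-06 = 1 + j0.5979.
Step 4 — H = 0.7367 - j0.4404.
Step 5 — Magnitude: |H| = 0.8583 (-1.3 dB); phase: φ = -30.9°.

|H| = 0.8583 (-1.3 dB), φ = -30.9°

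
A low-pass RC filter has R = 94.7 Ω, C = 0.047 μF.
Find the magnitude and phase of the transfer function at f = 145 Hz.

Step 1 — Angular frequency: ω = 2π·145 = 911.1 rad/s.
Step 2 — Transfer function: H(jω) = 1/(1 + jωRC).
Step 3 — Denominator: 1 + jωRC = 1 + j·911.1·94.7·4.7e-08 = 1 + j0.004055.
Step 4 — H = 1 - j0.004055.
Step 5 — Magnitude: |H| = 1 (-0.0 dB); phase: φ = -0.2°.

|H| = 1 (-0.0 dB), φ = -0.2°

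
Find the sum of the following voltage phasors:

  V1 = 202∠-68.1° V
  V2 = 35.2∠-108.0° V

Step 1 — Convert each phasor to rectangular form:
  V1 = 202·(cos(-68.1°) + j·sin(-68.1°)) = 75.34 - j187.4 V
  V2 = 35.2·(cos(-108.0°) + j·sin(-108.0°)) = -10.88 - j33.48 V
Step 2 — Sum components: V_total = 64.47 - j220.9 V.
Step 3 — Convert to polar: |V_total| = 230.1 V, ∠V_total = -73.7°.

V_total = 230.1∠-73.7° V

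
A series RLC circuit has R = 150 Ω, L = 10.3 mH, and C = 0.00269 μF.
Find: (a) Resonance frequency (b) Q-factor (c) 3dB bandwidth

Step 1 — Resonance: ω₀ = 1/√(LC) = 1/√(0.0103·2.69e-09) = 1.9e+05 rad/s.
Step 2 — f₀ = ω₀/(2π) = 3.024e+04 Hz.
Step 3 — Series Q: Q = ω₀L/R = 1.9e+05·0.0103/150 = 13.05.
Step 4 — Bandwidth: Δω = ω₀/Q = 1.456e+04 rad/s; BW = Δω/(2π) = 2318 Hz.

(a) f₀ = 3.024e+04 Hz  (b) Q = 13.05  (c) BW = 2318 Hz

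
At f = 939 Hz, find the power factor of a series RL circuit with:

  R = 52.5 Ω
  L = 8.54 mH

Step 1 — Angular frequency: ω = 2π·f = 2π·939 = 5900 rad/s.
Step 2 — Component impedances:
  R: Z = R = 52.5 Ω
  L: Z = jωL = j·5900·0.00854 = 0 + j50.39 Ω
Step 3 — Series combination: Z_total = R + L = 52.5 + j50.39 Ω = 72.77∠43.8° Ω.
Step 4 — Power factor: PF = cos(φ) = Re(Z)/|Z| = 52.5/72.77 = 0.7215.
Step 5 — Type: Im(Z) = 50.39 ⇒ lagging (phase φ = 43.8°).

PF = 0.7215 (lagging, φ = 43.8°)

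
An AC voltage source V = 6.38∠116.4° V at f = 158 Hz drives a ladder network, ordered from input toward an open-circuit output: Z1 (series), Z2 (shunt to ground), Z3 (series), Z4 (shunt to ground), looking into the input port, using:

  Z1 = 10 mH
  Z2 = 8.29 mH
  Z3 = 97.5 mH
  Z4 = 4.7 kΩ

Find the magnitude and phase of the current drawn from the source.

Step 1 — Angular frequency: ω = 2π·f = 2π·158 = 992.7 rad/s.
Step 2 — Component impedances:
  Z1: Z = jωL = j·992.7·0.01 = 0 + j9.927 Ω
  Z2: Z = jωL = j·992.7·0.00829 = 0 + j8.23 Ω
  Z3: Z = jωL = j·992.7·0.0975 = 0 + j96.79 Ω
  Z4: Z = R = 4700 Ω
Step 3 — Ladder network (open output): work backward from the far end, alternating series and parallel combinations. Z_in = 0.0144 + j18.16 Ω = 18.16∠90.0° Ω.
Step 4 — Source phasor: V = 6.38∠116.4° V = -2.837 + j5.715 V.
Step 5 — Ohm's law: I = V / Z_total = (-2.837 + j5.715) / (0.0144 + j18.16) = 0.3146 + j0.1565 A.
Step 6 — Convert to polar: |I| = 0.3514 A, ∠I = 26.4°.

I = 0.3514∠26.4° A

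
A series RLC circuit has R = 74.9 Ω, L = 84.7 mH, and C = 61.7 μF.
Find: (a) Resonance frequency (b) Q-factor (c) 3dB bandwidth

Step 1 — Resonance: ω₀ = 1/√(LC) = 1/√(0.0847·6.17e-05) = 437.4 rad/s.
Step 2 — f₀ = ω₀/(2π) = 69.62 Hz.
Step 3 — Series Q: Q = ω₀L/R = 437.4·0.0847/74.9 = 0.4947.
Step 4 — Bandwidth: Δω = ω₀/Q = 884.3 rad/s; BW = Δω/(2π) = 140.7 Hz.

(a) f₀ = 69.62 Hz  (b) Q = 0.4947  (c) BW = 140.7 Hz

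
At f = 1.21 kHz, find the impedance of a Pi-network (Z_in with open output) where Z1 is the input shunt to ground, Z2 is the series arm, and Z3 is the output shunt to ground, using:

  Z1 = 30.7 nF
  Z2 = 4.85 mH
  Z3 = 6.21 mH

Step 1 — Angular frequency: ω = 2π·f = 2π·1210 = 7603 rad/s.
Step 2 — Component impedances:
  Z1: Z = 1/(jωC) = -j/(ω·C) = 0 - j4284 Ω
  Z2: Z = jωL = j·7603·0.00485 = 0 + j36.87 Ω
  Z3: Z = jωL = j·7603·0.00621 = 0 + j47.21 Ω
Step 3 — With open output, the series arm Z2 and the output shunt Z3 appear in series to ground: Z2 + Z3 = 0 + j84.09 Ω.
Step 4 — Parallel with input shunt Z1: Z_in = Z1 || (Z2 + Z3) = 0 + j85.77 Ω = 85.77∠90.0° Ω.

Z = 0 + j85.77 Ω = 85.77∠90.0° Ω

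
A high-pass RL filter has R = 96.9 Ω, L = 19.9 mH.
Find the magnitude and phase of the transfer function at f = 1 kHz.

Step 1 — Angular frequency: ω = 2π·1000 = 6283 rad/s.
Step 2 — Transfer function: H(jω) = jωL/(R + jωL).
Step 3 — Numerator jωL = j·125; denominator R + jωL = 96.9 + j125.
Step 4 — H = 0.6248 + j0.4842.
Step 5 — Magnitude: |H| = 0.7904 (-2.0 dB); phase: φ = 37.8°.

|H| = 0.7904 (-2.0 dB), φ = 37.8°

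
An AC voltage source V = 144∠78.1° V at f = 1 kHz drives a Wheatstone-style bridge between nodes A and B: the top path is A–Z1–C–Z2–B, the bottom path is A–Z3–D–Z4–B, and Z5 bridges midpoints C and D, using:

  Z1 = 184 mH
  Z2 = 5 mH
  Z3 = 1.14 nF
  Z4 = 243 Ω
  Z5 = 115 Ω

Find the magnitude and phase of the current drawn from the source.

Step 1 — Angular frequency: ω = 2π·f = 2π·1000 = 6283 rad/s.
Step 2 — Component impedances:
  Z1: Z = jωL = j·6283·0.184 = 0 + j1156 Ω
  Z2: Z = jωL = j·6283·0.005 = 0 + j31.42 Ω
  Z3: Z = 1/(jωC) = -j/(ω·C) = 0 - j1.396e+05 Ω
  Z4: Z = R = 243 Ω
  Z5: Z = R = 115 Ω
Step 3 — Bridge requires nodal analysis (the Z5 bridge couples midpoints C and D, so the two paths cannot be reduced to a simple series/parallel combination). Setting node B to ground and injecting 1 A at node A, the 3-node admittance system at A, C, D solves to V_A = Z_AB = 2.756 + j1197 Ω = 1197∠89.9° Ω.
Step 4 — Source phasor: V = 144∠78.1° V = 29.69 + j140.9 V.
Step 5 — Ohm's law: I = V / Z_total = (29.69 + j140.9) / (2.756 + j1197) = 0.1178 - j0.02453 A.
Step 6 — Convert to polar: |I| = 0.1203 A, ∠I = -11.8°.

I = 0.1203∠-11.8° A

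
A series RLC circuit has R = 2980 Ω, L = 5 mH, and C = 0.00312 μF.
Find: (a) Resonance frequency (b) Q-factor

Step 1 — Resonance condition Im(Z)=0 gives ω₀ = 1/√(LC).
Step 2 — ω₀ = 1/√(0.005·3.12e-09) = 2.532e+05 rad/s.
Step 3 — f₀ = ω₀/(2π) = 4.03e+04 Hz.
Step 4 — Series Q: Q = ω₀L/R = 2.532e+05·0.005/2980 = 0.4248.

(a) f₀ = 4.03e+04 Hz  (b) Q = 0.4248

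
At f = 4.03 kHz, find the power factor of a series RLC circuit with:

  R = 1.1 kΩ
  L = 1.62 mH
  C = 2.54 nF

Step 1 — Angular frequency: ω = 2π·f = 2π·4030 = 2.532e+04 rad/s.
Step 2 — Component impedances:
  R: Z = R = 1100 Ω
  L: Z = jωL = j·2.532e+04·0.00162 = 0 + j41.02 Ω
  C: Z = 1/(jωC) = -j/(ω·C) = 0 - j1.555e+04 Ω
Step 3 — Series combination: Z_total = R + L + C = 1100 - j1.551e+04 Ω = 1.555e+04∠-85.9° Ω.
Step 4 — Power factor: PF = cos(φ) = Re(Z)/|Z| = 1100/15546 = 0.07076.
Step 5 — Type: Im(Z) = -1.551e+04 ⇒ leading (phase φ = -85.9°).

PF = 0.07076 (leading, φ = -85.9°)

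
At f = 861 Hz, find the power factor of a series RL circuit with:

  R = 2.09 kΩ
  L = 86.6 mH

Step 1 — Angular frequency: ω = 2π·f = 2π·861 = 5410 rad/s.
Step 2 — Component impedances:
  R: Z = R = 2090 Ω
  L: Z = jωL = j·5410·0.0866 = 0 + j468.5 Ω
Step 3 — Series combination: Z_total = R + L = 2090 + j468.5 Ω = 2142∠12.6° Ω.
Step 4 — Power factor: PF = cos(φ) = Re(Z)/|Z| = 2090/2141.9 = 0.9758.
Step 5 — Type: Im(Z) = 468.5 ⇒ lagging (phase φ = 12.6°).

PF = 0.9758 (lagging, φ = 12.6°)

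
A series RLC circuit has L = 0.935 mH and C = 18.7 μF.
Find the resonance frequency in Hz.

Step 1 — Resonance condition Im(Z)=0 gives ω₀ = 1/√(LC).
Step 2 — ω₀ = 1/√(0.000935·1.87e-05) = 7563 rad/s.
Step 3 — f₀ = ω₀/(2π) = 1204 Hz.

f₀ = 1204 Hz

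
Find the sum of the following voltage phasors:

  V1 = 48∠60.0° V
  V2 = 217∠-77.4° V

Step 1 — Convert each phasor to rectangular form:
  V1 = 48·(cos(60.0°) + j·sin(60.0°)) = 24 + j41.57 V
  V2 = 217·(cos(-77.4°) + j·sin(-77.4°)) = 47.34 - j211.8 V
Step 2 — Sum components: V_total = 71.34 - j170.2 V.
Step 3 — Convert to polar: |V_total| = 184.5 V, ∠V_total = -67.3°.

V_total = 184.5∠-67.3° V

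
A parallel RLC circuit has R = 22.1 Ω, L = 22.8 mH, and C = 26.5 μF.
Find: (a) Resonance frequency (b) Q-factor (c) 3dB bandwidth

Step 1 — Resonance: ω₀ = 1/√(LC) = 1/√(0.0228·2.65e-05) = 1286 rad/s.
Step 2 — f₀ = ω₀/(2π) = 204.8 Hz.
Step 3 — Parallel Q: Q = R/(ω₀L) = 22.1/(1286·0.0228) = 0.7534.
Step 4 — Bandwidth: Δω = ω₀/Q = 1708 rad/s; BW = Δω/(2π) = 271.8 Hz.

(a) f₀ = 204.8 Hz  (b) Q = 0.7534  (c) BW = 271.8 Hz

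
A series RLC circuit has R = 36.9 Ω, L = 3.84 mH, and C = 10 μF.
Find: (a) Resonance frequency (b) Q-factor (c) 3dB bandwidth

Step 1 — Resonance condition Im(Z)=0 gives ω₀ = 1/√(LC).
Step 2 — ω₀ = 1/√(0.00384·1e-05) = 5103 rad/s.
Step 3 — f₀ = ω₀/(2π) = 812.2 Hz.
Step 4 — Series Q: Q = ω₀L/R = 5103·0.00384/36.9 = 0.5311.
Step 5 — 3dB bandwidth: Δω = ω₀/Q = 9609 rad/s; BW = Δω/(2π) = 1529 Hz.

(a) f₀ = 812.2 Hz  (b) Q = 0.5311  (c) BW = 1529 Hz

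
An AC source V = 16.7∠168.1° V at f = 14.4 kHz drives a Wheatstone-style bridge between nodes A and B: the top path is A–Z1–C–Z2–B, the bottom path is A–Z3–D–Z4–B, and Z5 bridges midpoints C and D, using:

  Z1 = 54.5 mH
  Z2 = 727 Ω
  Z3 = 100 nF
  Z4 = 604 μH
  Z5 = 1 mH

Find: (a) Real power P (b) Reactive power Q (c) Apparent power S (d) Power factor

Step 1 — Angular frequency: ω = 2π·f = 2π·1.44e+04 = 9.048e+04 rad/s.
Step 2 — Component impedances:
  Z1: Z = jωL = j·9.048e+04·0.0545 = 0 + j4931 Ω
  Z2: Z = R = 727 Ω
  Z3: Z = 1/(jωC) = -j/(ω·C) = 0 - j110.5 Ω
  Z4: Z = jωL = j·9.048e+04·0.000604 = 0 + j54.65 Ω
  Z5: Z = jωL = j·9.048e+04·0.001 = 0 + j90.48 Ω
Step 3 — Bridge requires nodal analysis (the Z5 bridge couples midpoints C and D, so the two paths cannot be reduced to a simple series/parallel combination). Setting node B to ground and injecting 1 A at node A, the 3-node admittance system at A, C, D solves to V_A = Z_AB = 3.665 - j59.09 Ω = 59.2∠-86.5° Ω.
Step 4 — Source phasor: V = 16.7∠168.1° V = -16.34 + j3.444 V.
Step 5 — Current: I = V / Z = -0.07515 - j0.2719 A = 0.2821∠-105.4° A.
Step 6 — Complex power: S = V·I* = 0.2916 - j4.702 VA.
Step 7 — Real power: P = Re(S) = 0.2916 W.
Step 8 — Reactive power: Q = Im(S) = -4.702 VAR.
Step 9 — Apparent power: |S| = 4.711 VA.
Step 10 — Power factor: PF = P/|S| = 0.06191 (leading).

(a) P = 0.2916 W  (b) Q = -4.702 VAR  (c) S = 4.711 VA  (d) PF = 0.06191 (leading)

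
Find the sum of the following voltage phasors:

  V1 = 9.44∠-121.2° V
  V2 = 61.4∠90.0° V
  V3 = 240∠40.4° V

Step 1 — Convert each phasor to rectangular form:
  V1 = 9.44·(cos(-121.2°) + j·sin(-121.2°)) = -4.89 - j8.075 V
  V2 = 61.4·(cos(90.0°) + j·sin(90.0°)) = 0 + j61.4 V
  V3 = 240·(cos(40.4°) + j·sin(40.4°)) = 182.8 + j155.5 V
Step 2 — Sum components: V_total = 177.9 + j208.9 V.
Step 3 — Convert to polar: |V_total| = 274.4 V, ∠V_total = 49.6°.

V_total = 274.4∠49.6° V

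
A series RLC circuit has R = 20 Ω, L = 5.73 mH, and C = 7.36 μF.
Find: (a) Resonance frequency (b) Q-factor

Step 1 — Resonance condition Im(Z)=0 gives ω₀ = 1/√(LC).
Step 2 — ω₀ = 1/√(0.00573·7.36e-06) = 4869 rad/s.
Step 3 — f₀ = ω₀/(2π) = 775 Hz.
Step 4 — Series Q: Q = ω₀L/R = 4869·0.00573/20 = 1.395.

(a) f₀ = 775 Hz  (b) Q = 1.395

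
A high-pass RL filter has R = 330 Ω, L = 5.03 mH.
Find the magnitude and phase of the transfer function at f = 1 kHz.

Step 1 — Angular frequency: ω = 2π·1000 = 6283 rad/s.
Step 2 — Transfer function: H(jω) = jωL/(R + jωL).
Step 3 — Numerator jωL = j·31.6; denominator R + jωL = 330 + j31.6.
Step 4 — H = 0.009089 + j0.0949.
Step 5 — Magnitude: |H| = 0.09533 (-20.4 dB); phase: φ = 84.5°.

|H| = 0.09533 (-20.4 dB), φ = 84.5°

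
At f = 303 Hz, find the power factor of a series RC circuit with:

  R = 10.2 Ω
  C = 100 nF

Step 1 — Angular frequency: ω = 2π·f = 2π·303 = 1904 rad/s.
Step 2 — Component impedances:
  R: Z = R = 10.2 Ω
  C: Z = 1/(jωC) = -j/(ω·C) = 0 - j5253 Ω
Step 3 — Series combination: Z_total = R + C = 10.2 - j5253 Ω = 5253∠-89.9° Ω.
Step 4 — Power factor: PF = cos(φ) = Re(Z)/|Z| = 10.2/5253 = 0.001942.
Step 5 — Type: Im(Z) = -5253 ⇒ leading (phase φ = -89.9°).

PF = 0.001942 (leading, φ = -89.9°)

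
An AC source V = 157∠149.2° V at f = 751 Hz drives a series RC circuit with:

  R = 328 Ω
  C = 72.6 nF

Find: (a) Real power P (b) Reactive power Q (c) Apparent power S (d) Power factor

Step 1 — Angular frequency: ω = 2π·f = 2π·751 = 4719 rad/s.
Step 2 — Component impedances:
  R: Z = R = 328 Ω
  C: Z = 1/(jωC) = -j/(ω·C) = 0 - j2919 Ω
Step 3 — Series combination: Z_total = R + C = 328 - j2919 Ω = 2937∠-83.6° Ω.
Step 4 — Source phasor: V = 157∠149.2° V = -134.9 + j80.39 V.
Step 5 — Current: I = V / Z = -0.03232 - j0.04257 A = 0.05345∠-127.2° A.
Step 6 — Complex power: S = V·I* = 0.937 - j8.339 VA.
Step 7 — Real power: P = Re(S) = 0.937 W.
Step 8 — Reactive power: Q = Im(S) = -8.339 VAR.
Step 9 — Apparent power: |S| = 8.391 VA.
Step 10 — Power factor: PF = P/|S| = 0.1117 (leading).

(a) P = 0.937 W  (b) Q = -8.339 VAR  (c) S = 8.391 VA  (d) PF = 0.1117 (leading)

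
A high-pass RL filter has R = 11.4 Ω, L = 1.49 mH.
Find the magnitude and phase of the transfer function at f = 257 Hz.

Step 1 — Angular frequency: ω = 2π·257 = 1615 rad/s.
Step 2 — Transfer function: H(jω) = jωL/(R + jωL).
Step 3 — Numerator jωL = j·2.406; denominator R + jωL = 11.4 + j2.406.
Step 4 — H = 0.04264 + j0.2021.
Step 5 — Magnitude: |H| = 0.2065 (-13.7 dB); phase: φ = 78.1°.

|H| = 0.2065 (-13.7 dB), φ = 78.1°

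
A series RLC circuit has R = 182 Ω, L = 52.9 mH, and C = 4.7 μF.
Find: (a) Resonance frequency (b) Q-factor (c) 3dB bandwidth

Step 1 — Resonance condition Im(Z)=0 gives ω₀ = 1/√(LC).
Step 2 — ω₀ = 1/√(0.0529·4.7e-06) = 2006 rad/s.
Step 3 — f₀ = ω₀/(2π) = 319.2 Hz.
Step 4 — Series Q: Q = ω₀L/R = 2006·0.0529/182 = 0.5829.
Step 5 — 3dB bandwidth: Δω = ω₀/Q = 3440 rad/s; BW = Δω/(2π) = 547.6 Hz.

(a) f₀ = 319.2 Hz  (b) Q = 0.5829  (c) BW = 547.6 Hz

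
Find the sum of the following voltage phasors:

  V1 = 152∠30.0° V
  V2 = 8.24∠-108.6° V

Step 1 — Convert each phasor to rectangular form:
  V1 = 152·(cos(30.0°) + j·sin(30.0°)) = 131.6 + j76 V
  V2 = 8.24·(cos(-108.6°) + j·sin(-108.6°)) = -2.628 - j7.81 V
Step 2 — Sum components: V_total = 129 + j68.19 V.
Step 3 — Convert to polar: |V_total| = 145.9 V, ∠V_total = 27.9°.

V_total = 145.9∠27.9° V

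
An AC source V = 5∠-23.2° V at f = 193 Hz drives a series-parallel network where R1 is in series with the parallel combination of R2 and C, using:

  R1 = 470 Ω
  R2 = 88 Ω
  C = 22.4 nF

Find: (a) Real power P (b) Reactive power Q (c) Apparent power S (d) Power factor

Step 1 — Angular frequency: ω = 2π·f = 2π·193 = 1213 rad/s.
Step 2 — Component impedances:
  R1: Z = R = 470 Ω
  R2: Z = R = 88 Ω
  C: Z = 1/(jωC) = -j/(ω·C) = 0 - j3.681e+04 Ω
Step 3 — Parallel branch: R2 || C = 1/(1/R2 + 1/C) = 88 - j0.2104 Ω.
Step 4 — Series with R1: Z_total = R1 + (R2 || C) = 558 - j0.2104 Ω = 558∠-0.0° Ω.
Step 5 — Source phasor: V = 5∠-23.2° V = 4.596 - j1.97 V.
Step 6 — Current: I = V / Z = 0.008237 - j0.003527 A = 0.008961∠-23.2° A.
Step 7 — Complex power: S = V·I* = 0.0448 - j1.689e-05 VA.
Step 8 — Real power: P = Re(S) = 0.0448 W.
Step 9 — Reactive power: Q = Im(S) = -1.689e-05 VAR.
Step 10 — Apparent power: |S| = 0.0448 VA.
Step 11 — Power factor: PF = P/|S| = 1 (leading).

(a) P = 0.0448 W  (b) Q = -1.689e-05 VAR  (c) S = 0.0448 VA  (d) PF = 1 (leading)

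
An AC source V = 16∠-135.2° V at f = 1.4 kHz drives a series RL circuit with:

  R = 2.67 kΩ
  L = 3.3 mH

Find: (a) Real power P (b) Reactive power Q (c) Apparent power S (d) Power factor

Step 1 — Angular frequency: ω = 2π·f = 2π·1400 = 8796 rad/s.
Step 2 — Component impedances:
  R: Z = R = 2670 Ω
  L: Z = jωL = j·8796·0.0033 = 0 + j29.03 Ω
Step 3 — Series combination: Z_total = R + L = 2670 + j29.03 Ω = 2670∠0.6° Ω.
Step 4 — Source phasor: V = 16∠-135.2° V = -11.35 - j11.27 V.
Step 5 — Current: I = V / Z = -0.004298 - j0.004176 A = 0.005992∠-135.8° A.
Step 6 — Complex power: S = V·I* = 0.09587 + j0.001042 VA.
Step 7 — Real power: P = Re(S) = 0.09587 W.
Step 8 — Reactive power: Q = Im(S) = 0.001042 VAR.
Step 9 — Apparent power: |S| = 0.09587 VA.
Step 10 — Power factor: PF = P/|S| = 0.9999 (lagging).

(a) P = 0.09587 W  (b) Q = 0.001042 VAR  (c) S = 0.09587 VA  (d) PF = 0.9999 (lagging)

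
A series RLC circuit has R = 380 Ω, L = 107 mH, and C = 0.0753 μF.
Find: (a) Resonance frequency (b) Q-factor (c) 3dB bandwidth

Step 1 — Resonance condition Im(Z)=0 gives ω₀ = 1/√(LC).
Step 2 — ω₀ = 1/√(0.107·7.53e-08) = 1.114e+04 rad/s.
Step 3 — f₀ = ω₀/(2π) = 1773 Hz.
Step 4 — Series Q: Q = ω₀L/R = 1.114e+04·0.107/380 = 3.137.
Step 5 — 3dB bandwidth: Δω = ω₀/Q = 3551 rad/s; BW = Δω/(2π) = 565.2 Hz.

(a) f₀ = 1773 Hz  (b) Q = 3.137  (c) BW = 565.2 Hz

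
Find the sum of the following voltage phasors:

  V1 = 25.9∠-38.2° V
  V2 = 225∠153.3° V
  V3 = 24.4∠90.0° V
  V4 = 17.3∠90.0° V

Step 1 — Convert each phasor to rectangular form:
  V1 = 25.9·(cos(-38.2°) + j·sin(-38.2°)) = 20.35 - j16.02 V
  V2 = 225·(cos(153.3°) + j·sin(153.3°)) = -201 + j101.1 V
  V3 = 24.4·(cos(90.0°) + j·sin(90.0°)) = 0 + j24.4 V
  V4 = 17.3·(cos(90.0°) + j·sin(90.0°)) = 0 + j17.3 V
Step 2 — Sum components: V_total = -180.7 + j126.8 V.
Step 3 — Convert to polar: |V_total| = 220.7 V, ∠V_total = 144.9°.

V_total = 220.7∠144.9° V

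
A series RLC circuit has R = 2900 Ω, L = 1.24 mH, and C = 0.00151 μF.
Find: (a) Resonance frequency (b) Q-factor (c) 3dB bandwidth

Step 1 — Resonance condition Im(Z)=0 gives ω₀ = 1/√(LC).
Step 2 — ω₀ = 1/√(0.00124·1.51e-09) = 7.308e+05 rad/s.
Step 3 — f₀ = ω₀/(2π) = 1.163e+05 Hz.
Step 4 — Series Q: Q = ω₀L/R = 7.308e+05·0.00124/2900 = 0.3125.
Step 5 — 3dB bandwidth: Δω = ω₀/Q = 2.339e+06 rad/s; BW = Δω/(2π) = 3.722e+05 Hz.

(a) f₀ = 1.163e+05 Hz  (b) Q = 0.3125  (c) BW = 3.722e+05 Hz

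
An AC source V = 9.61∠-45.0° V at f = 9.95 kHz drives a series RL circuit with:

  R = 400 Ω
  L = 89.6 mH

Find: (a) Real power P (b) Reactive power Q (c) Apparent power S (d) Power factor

Step 1 — Angular frequency: ω = 2π·f = 2π·9950 = 6.252e+04 rad/s.
Step 2 — Component impedances:
  R: Z = R = 400 Ω
  L: Z = jωL = j·6.252e+04·0.0896 = 0 + j5602 Ω
Step 3 — Series combination: Z_total = R + L = 400 + j5602 Ω = 5616∠85.9° Ω.
Step 4 — Source phasor: V = 9.61∠-45.0° V = 6.795 - j6.795 V.
Step 5 — Current: I = V / Z = -0.001121 - j0.001293 A = 0.001711∠-130.9° A.
Step 6 — Complex power: S = V·I* = 0.001171 + j0.0164 VA.
Step 7 — Real power: P = Re(S) = 0.001171 W.
Step 8 — Reactive power: Q = Im(S) = 0.0164 VAR.
Step 9 — Apparent power: |S| = 0.01644 VA.
Step 10 — Power factor: PF = P/|S| = 0.07123 (lagging).

(a) P = 0.001171 W  (b) Q = 0.0164 VAR  (c) S = 0.01644 VA  (d) PF = 0.07123 (lagging)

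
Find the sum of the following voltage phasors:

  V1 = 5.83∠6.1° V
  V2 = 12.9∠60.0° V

Step 1 — Convert each phasor to rectangular form:
  V1 = 5.83·(cos(6.1°) + j·sin(6.1°)) = 5.797 + j0.6195 V
  V2 = 12.9·(cos(60.0°) + j·sin(60.0°)) = 6.45 + j11.17 V
Step 2 — Sum components: V_total = 12.25 + j11.79 V.
Step 3 — Convert to polar: |V_total| = 17 V, ∠V_total = 43.9°.

V_total = 17∠43.9° V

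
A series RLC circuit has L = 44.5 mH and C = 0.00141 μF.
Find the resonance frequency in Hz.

Step 1 — Resonance condition Im(Z)=0 gives ω₀ = 1/√(LC).
Step 2 — ω₀ = 1/√(0.0445·1.41e-09) = 1.262e+05 rad/s.
Step 3 — f₀ = ω₀/(2π) = 2.009e+04 Hz.

f₀ = 2.009e+04 Hz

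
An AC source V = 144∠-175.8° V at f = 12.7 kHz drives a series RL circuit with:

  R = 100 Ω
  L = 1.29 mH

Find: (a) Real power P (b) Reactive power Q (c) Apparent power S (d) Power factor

Step 1 — Angular frequency: ω = 2π·f = 2π·1.27e+04 = 7.98e+04 rad/s.
Step 2 — Component impedances:
  R: Z = R = 100 Ω
  L: Z = jωL = j·7.98e+04·0.00129 = 0 + j102.9 Ω
Step 3 — Series combination: Z_total = R + L = 100 + j102.9 Ω = 143.5∠45.8° Ω.
Step 4 — Source phasor: V = 144∠-175.8° V = -143.6 - j10.55 V.
Step 5 — Current: I = V / Z = -0.75 + j0.6666 A = 1.003∠138.4° A.
Step 6 — Complex power: S = V·I* = 100.7 + j103.6 VA.
Step 7 — Real power: P = Re(S) = 100.7 W.
Step 8 — Reactive power: Q = Im(S) = 103.6 VAR.
Step 9 — Apparent power: |S| = 144.5 VA.
Step 10 — Power factor: PF = P/|S| = 0.6968 (lagging).

(a) P = 100.7 W  (b) Q = 103.6 VAR  (c) S = 144.5 VA  (d) PF = 0.6968 (lagging)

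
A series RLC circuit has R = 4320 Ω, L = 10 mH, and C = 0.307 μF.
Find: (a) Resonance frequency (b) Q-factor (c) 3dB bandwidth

Step 1 — Resonance condition Im(Z)=0 gives ω₀ = 1/√(LC).
Step 2 — ω₀ = 1/√(0.01·3.07e-07) = 1.805e+04 rad/s.
Step 3 — f₀ = ω₀/(2π) = 2872 Hz.
Step 4 — Series Q: Q = ω₀L/R = 1.805e+04·0.01/4320 = 0.04178.
Step 5 — 3dB bandwidth: Δω = ω₀/Q = 4.32e+05 rad/s; BW = Δω/(2π) = 6.875e+04 Hz.

(a) f₀ = 2872 Hz  (b) Q = 0.04178  (c) BW = 6.875e+04 Hz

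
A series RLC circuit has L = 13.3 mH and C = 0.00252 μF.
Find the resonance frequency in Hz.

Step 1 — Resonance condition Im(Z)=0 gives ω₀ = 1/√(LC).
Step 2 — ω₀ = 1/√(0.0133·2.52e-09) = 1.727e+05 rad/s.
Step 3 — f₀ = ω₀/(2π) = 2.749e+04 Hz.

f₀ = 2.749e+04 Hz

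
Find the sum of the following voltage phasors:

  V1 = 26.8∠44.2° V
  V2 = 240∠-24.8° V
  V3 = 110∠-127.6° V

Step 1 — Convert each phasor to rectangular form:
  V1 = 26.8·(cos(44.2°) + j·sin(44.2°)) = 19.21 + j18.68 V
  V2 = 240·(cos(-24.8°) + j·sin(-24.8°)) = 217.9 - j100.7 V
  V3 = 110·(cos(-127.6°) + j·sin(-127.6°)) = -67.12 - j87.15 V
Step 2 — Sum components: V_total = 170 - j169.1 V.
Step 3 — Convert to polar: |V_total| = 239.8 V, ∠V_total = -44.9°.

V_total = 239.8∠-44.9° V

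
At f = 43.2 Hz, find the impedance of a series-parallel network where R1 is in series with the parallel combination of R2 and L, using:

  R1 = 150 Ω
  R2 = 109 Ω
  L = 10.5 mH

Step 1 — Angular frequency: ω = 2π·f = 2π·43.2 = 271.4 rad/s.
Step 2 — Component impedances:
  R1: Z = R = 150 Ω
  R2: Z = R = 109 Ω
  L: Z = jωL = j·271.4·0.0105 = 0 + j2.85 Ω
Step 3 — Parallel branch: R2 || L = 1/(1/R2 + 1/L) = 0.07447 + j2.848 Ω.
Step 4 — Series with R1: Z_total = R1 + (R2 || L) = 150.1 + j2.848 Ω = 150.1∠1.1° Ω.

Z = 150.1 + j2.848 Ω = 150.1∠1.1° Ω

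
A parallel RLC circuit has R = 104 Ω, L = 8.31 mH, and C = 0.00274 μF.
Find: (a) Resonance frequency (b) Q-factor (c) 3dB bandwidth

Step 1 — Resonance: ω₀ = 1/√(LC) = 1/√(0.00831·2.74e-09) = 2.096e+05 rad/s.
Step 2 — f₀ = ω₀/(2π) = 3.335e+04 Hz.
Step 3 — Parallel Q: Q = R/(ω₀L) = 104/(2.096e+05·0.00831) = 0.05972.
Step 4 — Bandwidth: Δω = ω₀/Q = 3.509e+06 rad/s; BW = Δω/(2π) = 5.585e+05 Hz.

(a) f₀ = 3.335e+04 Hz  (b) Q = 0.05972  (c) BW = 5.585e+05 Hz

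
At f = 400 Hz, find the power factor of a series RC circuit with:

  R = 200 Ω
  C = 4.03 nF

Step 1 — Angular frequency: ω = 2π·f = 2π·400 = 2513 rad/s.
Step 2 — Component impedances:
  R: Z = R = 200 Ω
  C: Z = 1/(jωC) = -j/(ω·C) = 0 - j9.873e+04 Ω
Step 3 — Series combination: Z_total = R + C = 200 - j9.873e+04 Ω = 9.873e+04∠-89.9° Ω.
Step 4 — Power factor: PF = cos(φ) = Re(Z)/|Z| = 200/9.873e+04 = 0.002026.
Step 5 — Type: Im(Z) = -9.873e+04 ⇒ leading (phase φ = -89.9°).

PF = 0.002026 (leading, φ = -89.9°)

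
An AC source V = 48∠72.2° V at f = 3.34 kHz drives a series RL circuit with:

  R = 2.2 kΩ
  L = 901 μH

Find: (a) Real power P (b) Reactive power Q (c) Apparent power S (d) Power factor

Step 1 — Angular frequency: ω = 2π·f = 2π·3340 = 2.099e+04 rad/s.
Step 2 — Component impedances:
  R: Z = R = 2200 Ω
  L: Z = jωL = j·2.099e+04·0.000901 = 0 + j18.91 Ω
Step 3 — Series combination: Z_total = R + L = 2200 + j18.91 Ω = 2200∠0.5° Ω.
Step 4 — Source phasor: V = 48∠72.2° V = 14.67 + j45.7 V.
Step 5 — Current: I = V / Z = 0.006848 + j0.02071 A = 0.02182∠71.7° A.
Step 6 — Complex power: S = V·I* = 1.047 + j0.009 VA.
Step 7 — Real power: P = Re(S) = 1.047 W.
Step 8 — Reactive power: Q = Im(S) = 0.009 VAR.
Step 9 — Apparent power: |S| = 1.047 VA.
Step 10 — Power factor: PF = P/|S| = 1 (lagging).

(a) P = 1.047 W  (b) Q = 0.009 VAR  (c) S = 1.047 VA  (d) PF = 1 (lagging)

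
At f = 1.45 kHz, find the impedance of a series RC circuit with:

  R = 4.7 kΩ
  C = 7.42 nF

Step 1 — Angular frequency: ω = 2π·f = 2π·1450 = 9111 rad/s.
Step 2 — Component impedances:
  R: Z = R = 4700 Ω
  C: Z = 1/(jωC) = -j/(ω·C) = 0 - j1.479e+04 Ω
Step 3 — Series combination: Z_total = R + C = 4700 - j1.479e+04 Ω = 1.552e+04∠-72.4° Ω.

Z = 4700 - j1.479e+04 Ω = 1.552e+04∠-72.4° Ω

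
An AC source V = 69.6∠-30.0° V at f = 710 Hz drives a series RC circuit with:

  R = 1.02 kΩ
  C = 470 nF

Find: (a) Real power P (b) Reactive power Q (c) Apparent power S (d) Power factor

Step 1 — Angular frequency: ω = 2π·f = 2π·710 = 4461 rad/s.
Step 2 — Component impedances:
  R: Z = R = 1020 Ω
  C: Z = 1/(jωC) = -j/(ω·C) = 0 - j476.9 Ω
Step 3 — Series combination: Z_total = R + C = 1020 - j476.9 Ω = 1126∠-25.1° Ω.
Step 4 — Source phasor: V = 69.6∠-30.0° V = 60.28 - j34.8 V.
Step 5 — Current: I = V / Z = 0.06158 - j0.005323 A = 0.06181∠-4.9° A.
Step 6 — Complex power: S = V·I* = 3.897 - j1.822 VA.
Step 7 — Real power: P = Re(S) = 3.897 W.
Step 8 — Reactive power: Q = Im(S) = -1.822 VAR.
Step 9 — Apparent power: |S| = 4.302 VA.
Step 10 — Power factor: PF = P/|S| = 0.9059 (leading).

(a) P = 3.897 W  (b) Q = -1.822 VAR  (c) S = 4.302 VA  (d) PF = 0.9059 (leading)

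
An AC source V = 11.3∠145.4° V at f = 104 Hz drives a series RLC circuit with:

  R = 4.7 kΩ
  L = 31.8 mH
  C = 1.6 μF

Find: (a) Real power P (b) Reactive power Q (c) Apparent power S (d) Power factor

Step 1 — Angular frequency: ω = 2π·f = 2π·104 = 653.5 rad/s.
Step 2 — Component impedances:
  R: Z = R = 4700 Ω
  L: Z = jωL = j·653.5·0.0318 = 0 + j20.78 Ω
  C: Z = 1/(jωC) = -j/(ω·C) = 0 - j956.5 Ω
Step 3 — Series combination: Z_total = R + L + C = 4700 - j935.7 Ω = 4792∠-11.3° Ω.
Step 4 — Source phasor: V = 11.3∠145.4° V = -9.301 + j6.417 V.
Step 5 — Current: I = V / Z = -0.002165 + j0.0009342 A = 0.002358∠156.7° A.
Step 6 — Complex power: S = V·I* = 0.02613 - j0.005202 VA.
Step 7 — Real power: P = Re(S) = 0.02613 W.
Step 8 — Reactive power: Q = Im(S) = -0.005202 VAR.
Step 9 — Apparent power: |S| = 0.02665 VA.
Step 10 — Power factor: PF = P/|S| = 0.9808 (leading).

(a) P = 0.02613 W  (b) Q = -0.005202 VAR  (c) S = 0.02665 VA  (d) PF = 0.9808 (leading)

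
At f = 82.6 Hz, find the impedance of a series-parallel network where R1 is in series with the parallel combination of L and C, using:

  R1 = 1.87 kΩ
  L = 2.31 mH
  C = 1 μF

Step 1 — Angular frequency: ω = 2π·f = 2π·82.6 = 519 rad/s.
Step 2 — Component impedances:
  R1: Z = R = 1870 Ω
  L: Z = jωL = j·519·0.00231 = 0 + j1.199 Ω
  C: Z = 1/(jωC) = -j/(ω·C) = 0 - j1927 Ω
Step 3 — Parallel branch: L || C = 1/(1/L + 1/C) = 0 + j1.2 Ω.
Step 4 — Series with R1: Z_total = R1 + (L || C) = 1870 + j1.2 Ω = 1870∠0.0° Ω.

Z = 1870 + j1.2 Ω = 1870∠0.0° Ω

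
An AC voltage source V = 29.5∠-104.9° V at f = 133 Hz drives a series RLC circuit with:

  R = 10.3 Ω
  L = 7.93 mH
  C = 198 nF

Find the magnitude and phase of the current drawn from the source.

Step 1 — Angular frequency: ω = 2π·f = 2π·133 = 835.7 rad/s.
Step 2 — Component impedances:
  R: Z = R = 10.3 Ω
  L: Z = jωL = j·835.7·0.00793 = 0 + j6.627 Ω
  C: Z = 1/(jωC) = -j/(ω·C) = 0 - j6044 Ω
Step 3 — Series combination: Z_total = R + L + C = 10.3 - j6037 Ω = 6037∠-89.9° Ω.
Step 4 — Source phasor: V = 29.5∠-104.9° V = -7.585 - j28.51 V.
Step 5 — Ohm's law: I = V / Z_total = (-7.585 - j28.51) / (10.3 - j6037) = 0.00472 - j0.001265 A.
Step 6 — Convert to polar: |I| = 0.004886 A, ∠I = -15.0°.

I = 0.004886∠-15.0° A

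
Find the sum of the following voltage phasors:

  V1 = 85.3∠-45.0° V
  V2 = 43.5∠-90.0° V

Step 1 — Convert each phasor to rectangular form:
  V1 = 85.3·(cos(-45.0°) + j·sin(-45.0°)) = 60.32 - j60.32 V
  V2 = 43.5·(cos(-90.0°) + j·sin(-90.0°)) = 0 - j43.5 V
Step 2 — Sum components: V_total = 60.32 - j103.8 V.
Step 3 — Convert to polar: |V_total| = 120.1 V, ∠V_total = -59.8°.

V_total = 120.1∠-59.8° V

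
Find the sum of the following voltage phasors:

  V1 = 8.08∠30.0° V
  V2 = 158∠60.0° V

Step 1 — Convert each phasor to rectangular form:
  V1 = 8.08·(cos(30.0°) + j·sin(30.0°)) = 6.997 + j4.04 V
  V2 = 158·(cos(60.0°) + j·sin(60.0°)) = 79 + j136.8 V
Step 2 — Sum components: V_total = 86 + j140.9 V.
Step 3 — Convert to polar: |V_total| = 165 V, ∠V_total = 58.6°.

V_total = 165∠58.6° V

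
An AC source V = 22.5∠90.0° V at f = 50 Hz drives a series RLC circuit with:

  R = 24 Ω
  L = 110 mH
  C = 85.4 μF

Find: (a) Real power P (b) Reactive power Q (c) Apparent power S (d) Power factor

Step 1 — Angular frequency: ω = 2π·f = 2π·50 = 314.2 rad/s.
Step 2 — Component impedances:
  R: Z = R = 24 Ω
  L: Z = jωL = j·314.2·0.11 = 0 + j34.56 Ω
  C: Z = 1/(jωC) = -j/(ω·C) = 0 - j37.27 Ω
Step 3 — Series combination: Z_total = R + L + C = 24 - j2.715 Ω = 24.15∠-6.5° Ω.
Step 4 — Source phasor: V = 22.5∠90.0° V = 0 + j22.5 V.
Step 5 — Current: I = V / Z = -0.1047 + j0.9257 A = 0.9316∠96.5° A.
Step 6 — Complex power: S = V·I* = 20.83 - j2.356 VA.
Step 7 — Real power: P = Re(S) = 20.83 W.
Step 8 — Reactive power: Q = Im(S) = -2.356 VAR.
Step 9 — Apparent power: |S| = 20.96 VA.
Step 10 — Power factor: PF = P/|S| = 0.9937 (leading).

(a) P = 20.83 W  (b) Q = -2.356 VAR  (c) S = 20.96 VA  (d) PF = 0.9937 (leading)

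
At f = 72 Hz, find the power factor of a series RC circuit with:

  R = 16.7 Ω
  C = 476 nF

Step 1 — Angular frequency: ω = 2π·f = 2π·72 = 452.4 rad/s.
Step 2 — Component impedances:
  R: Z = R = 16.7 Ω
  C: Z = 1/(jωC) = -j/(ω·C) = 0 - j4644 Ω
Step 3 — Series combination: Z_total = R + C = 16.7 - j4644 Ω = 4644∠-89.8° Ω.
Step 4 — Power factor: PF = cos(φ) = Re(Z)/|Z| = 16.7/4644 = 0.003596.
Step 5 — Type: Im(Z) = -4644 ⇒ leading (phase φ = -89.8°).

PF = 0.003596 (leading, φ = -89.8°)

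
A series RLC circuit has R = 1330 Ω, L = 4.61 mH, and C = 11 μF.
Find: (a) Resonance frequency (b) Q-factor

Step 1 — Resonance condition Im(Z)=0 gives ω₀ = 1/√(LC).
Step 2 — ω₀ = 1/√(0.00461·1.1e-05) = 4441 rad/s.
Step 3 — f₀ = ω₀/(2π) = 706.8 Hz.
Step 4 — Series Q: Q = ω₀L/R = 4441·0.00461/1330 = 0.01539.

(a) f₀ = 706.8 Hz  (b) Q = 0.01539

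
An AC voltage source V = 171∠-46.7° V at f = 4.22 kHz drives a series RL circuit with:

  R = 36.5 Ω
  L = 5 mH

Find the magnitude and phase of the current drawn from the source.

Step 1 — Angular frequency: ω = 2π·f = 2π·4220 = 2.652e+04 rad/s.
Step 2 — Component impedances:
  R: Z = R = 36.5 Ω
  L: Z = jωL = j·2.652e+04·0.005 = 0 + j132.6 Ω
Step 3 — Series combination: Z_total = R + L = 36.5 + j132.6 Ω = 137.5∠74.6° Ω.
Step 4 — Source phasor: V = 171∠-46.7° V = 117.3 - j124.4 V.
Step 5 — Ohm's law: I = V / Z_total = (117.3 - j124.4) / (36.5 + j132.6) = -0.6462 - j1.062 A.
Step 6 — Convert to polar: |I| = 1.244 A, ∠I = -121.3°.

I = 1.244∠-121.3° A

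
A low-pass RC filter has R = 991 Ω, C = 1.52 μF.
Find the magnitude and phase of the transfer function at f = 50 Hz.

Step 1 — Angular frequency: ω = 2π·50 = 314.2 rad/s.
Step 2 — Transfer function: H(jω) = 1/(1 + jωRC).
Step 3 — Denominator: 1 + jωRC = 1 + j·314.2·991·1.52e-06 = 1 + j0.4732.
Step 4 — H = 0.817 - j0.3866.
Step 5 — Magnitude: |H| = 0.9039 (-0.9 dB); phase: φ = -25.3°.

|H| = 0.9039 (-0.9 dB), φ = -25.3°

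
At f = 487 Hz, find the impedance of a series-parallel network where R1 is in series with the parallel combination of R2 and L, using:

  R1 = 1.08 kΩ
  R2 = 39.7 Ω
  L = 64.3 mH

Step 1 — Angular frequency: ω = 2π·f = 2π·487 = 3060 rad/s.
Step 2 — Component impedances:
  R1: Z = R = 1080 Ω
  R2: Z = R = 39.7 Ω
  L: Z = jωL = j·3060·0.0643 = 0 + j196.8 Ω
Step 3 — Parallel branch: R2 || L = 1/(1/R2 + 1/L) = 38.15 + j7.697 Ω.
Step 4 — Series with R1: Z_total = R1 + (R2 || L) = 1118 + j7.697 Ω = 1118∠0.4° Ω.

Z = 1118 + j7.697 Ω = 1118∠0.4° Ω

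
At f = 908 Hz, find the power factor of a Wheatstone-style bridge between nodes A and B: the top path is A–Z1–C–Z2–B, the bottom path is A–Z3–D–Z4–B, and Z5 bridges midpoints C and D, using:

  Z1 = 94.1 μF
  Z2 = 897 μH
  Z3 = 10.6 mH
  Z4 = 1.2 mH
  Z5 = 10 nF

Step 1 — Angular frequency: ω = 2π·f = 2π·908 = 5705 rad/s.
Step 2 — Component impedances:
  Z1: Z = 1/(jωC) = -j/(ω·C) = 0 - j1.863 Ω
  Z2: Z = jωL = j·5705·0.000897 = 0 + j5.118 Ω
  Z3: Z = jωL = j·5705·0.0106 = 0 + j60.47 Ω
  Z4: Z = jωL = j·5705·0.0012 = 0 + j6.846 Ω
  Z5: Z = 1/(jωC) = -j/(ω·C) = 0 - j1.753e+04 Ω
Step 3 — Bridge requires nodal analysis (the Z5 bridge couples midpoints C and D, so the two paths cannot be reduced to a simple series/parallel combination). Setting node B to ground and injecting 1 A at node A, the 3-node admittance system at A, C, D solves to V_A = Z_AB = 0 + j3.106 Ω = 3.106∠90.0° Ω.
Step 4 — Power factor: PF = cos(φ) = Re(Z)/|Z| = 0/3.106 = 0.
Step 5 — Type: Im(Z) = 3.106 ⇒ lagging (phase φ = 90.0°).

PF = 0 (lagging, φ = 90.0°)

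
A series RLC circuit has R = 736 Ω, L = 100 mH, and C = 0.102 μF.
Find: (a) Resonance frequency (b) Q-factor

Step 1 — Resonance condition Im(Z)=0 gives ω₀ = 1/√(LC).
Step 2 — ω₀ = 1/√(0.1·1.02e-07) = 9901 rad/s.
Step 3 — f₀ = ω₀/(2π) = 1576 Hz.
Step 4 — Series Q: Q = ω₀L/R = 9901·0.1/736 = 1.345.

(a) f₀ = 1576 Hz  (b) Q = 1.345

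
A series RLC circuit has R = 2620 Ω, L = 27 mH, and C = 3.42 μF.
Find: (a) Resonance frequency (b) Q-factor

Step 1 — Resonance condition Im(Z)=0 gives ω₀ = 1/√(LC).
Step 2 — ω₀ = 1/√(0.027·3.42e-06) = 3291 rad/s.
Step 3 — f₀ = ω₀/(2π) = 523.8 Hz.
Step 4 — Series Q: Q = ω₀L/R = 3291·0.027/2620 = 0.03391.

(a) f₀ = 523.8 Hz  (b) Q = 0.03391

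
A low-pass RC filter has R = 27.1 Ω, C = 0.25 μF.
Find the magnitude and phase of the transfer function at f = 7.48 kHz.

Step 1 — Angular frequency: ω = 2π·7480 = 4.7e+04 rad/s.
Step 2 — Transfer function: H(jω) = 1/(1 + jωRC).
Step 3 — Denominator: 1 + jωRC = 1 + j·4.7e+04·27.1·2.5e-07 = 1 + j0.3184.
Step 4 — H = 0.9079 - j0.2891.
Step 5 — Magnitude: |H| = 0.9529 (-0.4 dB); phase: φ = -17.7°.

|H| = 0.9529 (-0.4 dB), φ = -17.7°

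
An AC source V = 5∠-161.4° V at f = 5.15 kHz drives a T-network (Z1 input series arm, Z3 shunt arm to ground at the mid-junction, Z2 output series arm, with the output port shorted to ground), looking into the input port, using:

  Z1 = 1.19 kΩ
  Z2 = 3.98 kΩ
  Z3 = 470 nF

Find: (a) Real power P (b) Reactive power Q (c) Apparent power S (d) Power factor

Step 1 — Angular frequency: ω = 2π·f = 2π·5150 = 3.236e+04 rad/s.
Step 2 — Component impedances:
  Z1: Z = R = 1190 Ω
  Z2: Z = R = 3980 Ω
  Z3: Z = 1/(jωC) = -j/(ω·C) = 0 - j65.75 Ω
Step 3 — With the output port shorted to ground, the output series arm Z2 runs from the junction to ground; the shunt arm Z3 also runs from the junction to ground. They appear in parallel: Z3 || Z2 = 1.086 - j65.73 Ω.
Step 4 — Series with input arm Z1: Z_in = Z1 + (Z3 || Z2) = 1191 - j65.73 Ω = 1193∠-3.2° Ω.
Step 5 — Source phasor: V = 5∠-161.4° V = -4.739 - j1.595 V.
Step 6 — Current: I = V / Z = -0.003893 - j0.001554 A = 0.004191∠-158.2° A.
Step 7 — Complex power: S = V·I* = 0.02093 - j0.001155 VA.
Step 8 — Real power: P = Re(S) = 0.02093 W.
Step 9 — Reactive power: Q = Im(S) = -0.001155 VAR.
Step 10 — Apparent power: |S| = 0.02096 VA.
Step 11 — Power factor: PF = P/|S| = 0.9985 (leading).

(a) P = 0.02093 W  (b) Q = -0.001155 VAR  (c) S = 0.02096 VA  (d) PF = 0.9985 (leading)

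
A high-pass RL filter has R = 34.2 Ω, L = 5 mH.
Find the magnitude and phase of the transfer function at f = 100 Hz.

Step 1 — Angular frequency: ω = 2π·100 = 628.3 rad/s.
Step 2 — Transfer function: H(jω) = jωL/(R + jωL).
Step 3 — Numerator jωL = j·3.142; denominator R + jωL = 34.2 + j3.142.
Step 4 — H = 0.008368 + j0.09109.
Step 5 — Magnitude: |H| = 0.09147 (-20.8 dB); phase: φ = 84.8°.

|H| = 0.09147 (-20.8 dB), φ = 84.8°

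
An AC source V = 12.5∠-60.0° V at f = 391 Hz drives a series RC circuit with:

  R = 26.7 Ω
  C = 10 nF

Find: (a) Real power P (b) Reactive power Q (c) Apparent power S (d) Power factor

Step 1 — Angular frequency: ω = 2π·f = 2π·391 = 2457 rad/s.
Step 2 — Component impedances:
  R: Z = R = 26.7 Ω
  C: Z = 1/(jωC) = -j/(ω·C) = 0 - j4.07e+04 Ω
Step 3 — Series combination: Z_total = R + C = 26.7 - j4.07e+04 Ω = 4.07e+04∠-90.0° Ω.
Step 4 — Source phasor: V = 12.5∠-60.0° V = 6.25 - j10.83 V.
Step 5 — Current: I = V / Z = 0.000266 + j0.0001534 A = 0.0003071∠30.0° A.
Step 6 — Complex power: S = V·I* = 2.518e-06 - j0.003839 VA.
Step 7 — Real power: P = Re(S) = 2.518e-06 W.
Step 8 — Reactive power: Q = Im(S) = -0.003839 VAR.
Step 9 — Apparent power: |S| = 0.003839 VA.
Step 10 — Power factor: PF = P/|S| = 0.0006559 (leading).

(a) P = 2.518e-06 W  (b) Q = -0.003839 VAR  (c) S = 0.003839 VA  (d) PF = 0.0006559 (leading)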